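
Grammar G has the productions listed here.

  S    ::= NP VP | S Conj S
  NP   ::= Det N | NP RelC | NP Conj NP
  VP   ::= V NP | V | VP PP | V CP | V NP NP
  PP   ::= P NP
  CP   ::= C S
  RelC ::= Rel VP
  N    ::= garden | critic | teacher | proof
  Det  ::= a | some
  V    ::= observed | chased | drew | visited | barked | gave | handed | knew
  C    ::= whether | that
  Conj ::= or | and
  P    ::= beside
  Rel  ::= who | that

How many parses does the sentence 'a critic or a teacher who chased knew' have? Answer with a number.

The two bracketings:
[S [NP [NP [NP [Det a] [N critic]] [Conj or] [NP [Det a] [N teacher]]] [RelC [Rel who] [VP [V chased]]]] [VP [V knew]]]
[S [NP [NP [Det a] [N critic]] [Conj or] [NP [NP [Det a] [N teacher]] [RelC [Rel who] [VP [V chased]]]]] [VP [V knew]]]
The trees differ in how a recursive rule is bracketed over the same span.

2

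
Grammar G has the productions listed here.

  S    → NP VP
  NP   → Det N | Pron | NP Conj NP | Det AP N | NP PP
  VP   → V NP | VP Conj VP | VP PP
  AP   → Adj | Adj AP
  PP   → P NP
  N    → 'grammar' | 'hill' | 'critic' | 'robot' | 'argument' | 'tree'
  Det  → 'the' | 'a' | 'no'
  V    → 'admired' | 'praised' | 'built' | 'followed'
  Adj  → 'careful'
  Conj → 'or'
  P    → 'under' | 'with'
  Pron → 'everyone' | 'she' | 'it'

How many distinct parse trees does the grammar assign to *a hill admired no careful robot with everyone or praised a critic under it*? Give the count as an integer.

Two of the 6 distinct bracketings:
[S [NP [Det a] [N hill]] [VP [VP [V admired] [NP [NP [Det no] [AP [Adj careful]] [N robot]] [PP [P with] [NP [Pron everyone]]]]] [Conj or] [VP [V praised] [NP [NP [Det a] [N critic]] [PP [P under] [NP [Pron it]]]]]]]
[S [NP [Det a] [N hill]] [VP [VP [V admired] [NP [NP [Det no] [AP [Adj careful]] [N robot]] [PP [P with] [NP [Pron everyone]]]]] [Conj or] [VP [VP [V praised] [NP [Det a] [N critic]]] [PP [P under] [NP [Pron it]]]]]]
The difference turns on whether VP → VP PP is used at the relevant span, versus an alternative expansion of VP.

6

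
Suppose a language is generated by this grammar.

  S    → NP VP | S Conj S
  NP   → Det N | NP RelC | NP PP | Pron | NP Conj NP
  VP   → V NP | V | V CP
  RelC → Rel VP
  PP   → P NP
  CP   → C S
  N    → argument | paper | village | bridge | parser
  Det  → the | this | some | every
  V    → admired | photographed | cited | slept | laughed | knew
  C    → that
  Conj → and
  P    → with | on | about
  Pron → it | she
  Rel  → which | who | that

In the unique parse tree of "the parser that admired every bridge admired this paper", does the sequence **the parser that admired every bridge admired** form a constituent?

No

[S [NP [NP [Det the] [N parser]] [RelC [Rel that] [VP [V admired] [NP [Det every] [N bridge]]]]] [VP [V admired] [NP [Det this] [N paper]]]]
The smallest constituent containing 'the parser that admired every bridge admired' is the S spanning 'the parser that admired every bridge admired this paper'; no single node in the tree dominates exactly the given words.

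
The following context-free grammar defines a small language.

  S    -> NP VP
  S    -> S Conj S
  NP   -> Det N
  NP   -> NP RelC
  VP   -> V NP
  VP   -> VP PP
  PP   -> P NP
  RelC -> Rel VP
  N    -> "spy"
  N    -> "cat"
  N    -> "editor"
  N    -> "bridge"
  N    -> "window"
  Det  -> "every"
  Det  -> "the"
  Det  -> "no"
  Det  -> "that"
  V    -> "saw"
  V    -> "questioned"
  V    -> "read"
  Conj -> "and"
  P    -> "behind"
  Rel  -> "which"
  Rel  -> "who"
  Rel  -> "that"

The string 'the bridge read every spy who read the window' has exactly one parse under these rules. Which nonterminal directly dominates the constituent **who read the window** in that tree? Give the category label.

NP

[S [NP [Det the] [N bridge]] [VP [V read] [NP [NP [Det every] [N spy]] [RelC [Rel who] [VP [V read] [NP [Det the] [N window]]]]]]]
The span 'who read the window' is the RelC node built by RelC → Rel VP.
Its mother is the NP built by NP → NP RelC.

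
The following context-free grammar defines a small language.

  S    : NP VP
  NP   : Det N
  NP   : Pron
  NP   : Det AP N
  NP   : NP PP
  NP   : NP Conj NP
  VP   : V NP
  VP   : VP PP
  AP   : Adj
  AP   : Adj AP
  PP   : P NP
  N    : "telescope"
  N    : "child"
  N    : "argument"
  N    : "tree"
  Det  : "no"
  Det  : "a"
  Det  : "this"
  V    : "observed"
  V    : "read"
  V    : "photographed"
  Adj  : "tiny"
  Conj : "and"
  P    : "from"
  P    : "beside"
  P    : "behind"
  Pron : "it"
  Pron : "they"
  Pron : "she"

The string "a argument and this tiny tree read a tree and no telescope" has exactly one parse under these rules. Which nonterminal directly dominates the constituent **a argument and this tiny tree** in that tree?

[S [NP [NP [Det a] [N argument]] [Conj and] [NP [Det this] [AP [Adj tiny]] [N tree]]] [VP [V read] [NP [NP [Det a] [N tree]] [Conj and] [NP [Det no] [N telescope]]]]]
The span 'a argument and this tiny tree' is the NP node built by NP → NP Conj NP.
Its mother is the S built by S → NP VP.

S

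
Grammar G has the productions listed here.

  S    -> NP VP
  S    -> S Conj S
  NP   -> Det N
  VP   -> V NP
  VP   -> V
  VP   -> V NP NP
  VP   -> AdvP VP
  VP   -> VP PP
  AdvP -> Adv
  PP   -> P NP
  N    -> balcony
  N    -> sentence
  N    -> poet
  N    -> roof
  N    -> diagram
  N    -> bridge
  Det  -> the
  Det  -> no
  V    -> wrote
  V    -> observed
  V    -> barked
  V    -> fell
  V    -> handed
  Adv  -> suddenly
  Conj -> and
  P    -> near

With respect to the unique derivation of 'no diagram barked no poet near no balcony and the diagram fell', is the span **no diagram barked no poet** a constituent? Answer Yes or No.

No

[S [S [NP [Det no] [N diagram]] [VP [VP [V barked] [NP [Det no] [N poet]]] [PP [P near] [NP [Det no] [N balcony]]]]] [Conj and] [S [NP [Det the] [N diagram]] [VP [V fell]]]]
The smallest constituent containing 'no diagram barked no poet' is the S spanning 'no diagram barked no poet near no balcony'; no single node in the tree dominates exactly the given words.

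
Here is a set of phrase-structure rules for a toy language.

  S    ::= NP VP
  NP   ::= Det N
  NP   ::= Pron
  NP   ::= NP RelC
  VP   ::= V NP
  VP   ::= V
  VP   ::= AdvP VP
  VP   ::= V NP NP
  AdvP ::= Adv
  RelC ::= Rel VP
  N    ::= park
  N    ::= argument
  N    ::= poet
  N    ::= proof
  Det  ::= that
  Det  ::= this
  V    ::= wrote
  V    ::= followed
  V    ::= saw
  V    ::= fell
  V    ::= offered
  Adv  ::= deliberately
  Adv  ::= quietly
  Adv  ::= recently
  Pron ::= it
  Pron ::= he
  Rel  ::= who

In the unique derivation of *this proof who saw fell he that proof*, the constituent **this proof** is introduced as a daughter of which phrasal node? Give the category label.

S
  NP
    NP
      Det: this
      N: proof
    RelC
      Rel: who
      VP
        V: saw
  VP
    V: fell
    NP
      Pron: he
    NP
      Det: that
      N: proof
The span 'this proof' is the NP node built by NP → Det N.
Its mother is the NP built by NP → NP RelC.

NP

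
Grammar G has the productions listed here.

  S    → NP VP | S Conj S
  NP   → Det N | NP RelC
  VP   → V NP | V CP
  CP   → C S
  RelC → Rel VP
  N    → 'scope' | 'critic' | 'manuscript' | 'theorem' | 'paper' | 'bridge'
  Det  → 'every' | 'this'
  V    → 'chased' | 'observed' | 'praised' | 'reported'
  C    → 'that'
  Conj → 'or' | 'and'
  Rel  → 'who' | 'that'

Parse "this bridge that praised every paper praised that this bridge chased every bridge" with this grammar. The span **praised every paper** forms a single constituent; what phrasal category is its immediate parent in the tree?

RelC

S
  NP
    NP
      Det: this
      N: bridge
    RelC
      Rel: that
      VP
        V: praised
        NP
          Det: every
          N: paper
  VP
    V: praised
    CP
      C: that
      S
        NP
          Det: this
          N: bridge
        VP
          V: chased
          NP
            Det: every
            N: bridge
The span 'praised every paper' is the VP node built by VP → V NP.
Its mother is the RelC built by RelC → Rel VP.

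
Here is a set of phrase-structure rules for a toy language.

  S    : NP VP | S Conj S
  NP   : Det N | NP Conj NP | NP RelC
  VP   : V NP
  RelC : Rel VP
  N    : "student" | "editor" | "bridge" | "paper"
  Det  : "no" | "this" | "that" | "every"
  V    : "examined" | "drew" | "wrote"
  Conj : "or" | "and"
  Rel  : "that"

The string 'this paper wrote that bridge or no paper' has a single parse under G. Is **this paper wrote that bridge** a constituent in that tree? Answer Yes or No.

[S [NP [Det this] [N paper]] [VP [V wrote] [NP [NP [Det that] [N bridge]] [Conj or] [NP [Det no] [N paper]]]]]
The smallest constituent containing 'this paper wrote that bridge' is the S spanning 'this paper wrote that bridge or no paper'; no single node in the tree dominates exactly the given words.

No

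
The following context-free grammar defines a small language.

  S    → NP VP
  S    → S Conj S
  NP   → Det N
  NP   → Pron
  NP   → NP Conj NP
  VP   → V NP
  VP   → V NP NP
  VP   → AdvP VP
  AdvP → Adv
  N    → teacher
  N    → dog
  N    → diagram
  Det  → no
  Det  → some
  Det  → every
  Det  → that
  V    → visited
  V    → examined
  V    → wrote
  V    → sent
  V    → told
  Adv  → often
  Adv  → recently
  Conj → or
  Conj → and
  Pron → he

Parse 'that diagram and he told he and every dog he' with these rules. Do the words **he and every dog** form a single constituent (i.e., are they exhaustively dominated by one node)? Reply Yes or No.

[S [NP [NP [Det that] [N diagram]] [Conj and] [NP [Pron he]]] [VP [V told] [NP [NP [Pron he]] [Conj and] [NP [Det every] [N dog]]] [NP [Pron he]]]]
The words 'he and every dog' are exhaustively dominated by a single NP node (built by NP → NP Conj NP), so they form a constituent.

Yes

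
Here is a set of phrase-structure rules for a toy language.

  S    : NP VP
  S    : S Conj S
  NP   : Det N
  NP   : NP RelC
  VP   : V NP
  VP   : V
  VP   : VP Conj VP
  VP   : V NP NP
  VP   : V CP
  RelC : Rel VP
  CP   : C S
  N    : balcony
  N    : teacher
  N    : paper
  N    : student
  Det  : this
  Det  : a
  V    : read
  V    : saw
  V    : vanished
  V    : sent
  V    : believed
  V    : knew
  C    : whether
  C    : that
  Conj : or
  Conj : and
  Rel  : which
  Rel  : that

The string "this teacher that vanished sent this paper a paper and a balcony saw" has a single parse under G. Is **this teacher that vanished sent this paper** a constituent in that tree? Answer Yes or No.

No

[S [S [NP [NP [Det this] [N teacher]] [RelC [Rel that] [VP [V vanished]]]] [VP [V sent] [NP [Det this] [N paper]] [NP [Det a] [N paper]]]] [Conj and] [S [NP [Det a] [N balcony]] [VP [V saw]]]]
The smallest constituent containing 'this teacher that vanished sent this paper' is the S spanning 'this teacher that vanished sent this paper a paper'; no single node in the tree dominates exactly the given words.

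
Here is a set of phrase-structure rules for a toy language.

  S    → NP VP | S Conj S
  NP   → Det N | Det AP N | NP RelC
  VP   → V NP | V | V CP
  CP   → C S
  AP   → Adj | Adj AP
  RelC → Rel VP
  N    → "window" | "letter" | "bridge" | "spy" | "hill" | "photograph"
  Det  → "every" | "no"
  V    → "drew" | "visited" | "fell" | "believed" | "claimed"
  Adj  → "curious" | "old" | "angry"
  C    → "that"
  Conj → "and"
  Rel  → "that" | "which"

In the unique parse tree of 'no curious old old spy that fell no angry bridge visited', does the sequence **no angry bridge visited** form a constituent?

[S [NP [NP [Det no] [AP [Adj curious] [AP [Adj old] [AP [Adj old]]]] [N spy]] [RelC [Rel that] [VP [V fell] [NP [Det no] [AP [Adj angry]] [N bridge]]]]] [VP [V visited]]]
The smallest constituent containing 'no angry bridge visited' is the S spanning 'no curious old old spy that fell no angry bridge visited'; no single node in the tree dominates exactly the given words.

No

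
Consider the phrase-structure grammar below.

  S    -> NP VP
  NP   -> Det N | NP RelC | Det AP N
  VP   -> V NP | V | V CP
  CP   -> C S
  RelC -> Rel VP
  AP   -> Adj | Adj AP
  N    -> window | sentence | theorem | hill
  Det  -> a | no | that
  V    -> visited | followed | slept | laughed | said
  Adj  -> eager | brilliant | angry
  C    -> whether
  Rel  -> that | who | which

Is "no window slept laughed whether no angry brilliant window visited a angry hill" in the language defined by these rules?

For S → NP VP, the only prefix that parses as NP is 'no window', but the remainder 'slept laughed whether no angry brilliant window visited a angry hill' is not a VP under these rules.

Ungrammatical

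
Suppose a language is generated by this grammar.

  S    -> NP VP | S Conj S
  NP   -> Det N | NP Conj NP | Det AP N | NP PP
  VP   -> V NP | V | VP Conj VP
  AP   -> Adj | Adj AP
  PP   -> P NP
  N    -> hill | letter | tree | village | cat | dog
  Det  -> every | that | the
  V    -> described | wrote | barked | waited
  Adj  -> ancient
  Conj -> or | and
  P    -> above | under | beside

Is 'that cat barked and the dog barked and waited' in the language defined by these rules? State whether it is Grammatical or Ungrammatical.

[S [S [NP [Det that] [N cat]] [VP [V barked]]] [Conj and] [S [NP [Det the] [N dog]] [VP [VP [V barked]] [Conj and] [VP [V waited]]]]]
Each bracket corresponds to one application of a listed rule, so the string is derivable from S.

Grammatical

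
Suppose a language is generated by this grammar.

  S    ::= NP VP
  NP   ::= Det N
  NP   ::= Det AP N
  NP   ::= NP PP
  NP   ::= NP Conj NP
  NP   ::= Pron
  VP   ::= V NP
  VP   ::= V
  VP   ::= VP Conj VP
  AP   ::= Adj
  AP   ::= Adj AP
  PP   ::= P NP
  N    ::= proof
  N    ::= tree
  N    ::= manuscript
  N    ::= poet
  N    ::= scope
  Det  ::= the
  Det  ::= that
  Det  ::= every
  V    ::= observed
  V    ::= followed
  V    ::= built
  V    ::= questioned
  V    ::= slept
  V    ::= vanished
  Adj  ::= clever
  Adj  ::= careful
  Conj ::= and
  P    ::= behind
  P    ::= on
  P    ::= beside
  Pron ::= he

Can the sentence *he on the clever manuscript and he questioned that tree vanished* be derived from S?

For S → NP VP, every NP-prefix leaves a non-VP remainder: after 'he' the remainder is not a VP; after 'he on the clever manuscript' the remainder is not a VP; after 'he on the clever manuscript and he' the remainder is not a VP.

Ungrammatical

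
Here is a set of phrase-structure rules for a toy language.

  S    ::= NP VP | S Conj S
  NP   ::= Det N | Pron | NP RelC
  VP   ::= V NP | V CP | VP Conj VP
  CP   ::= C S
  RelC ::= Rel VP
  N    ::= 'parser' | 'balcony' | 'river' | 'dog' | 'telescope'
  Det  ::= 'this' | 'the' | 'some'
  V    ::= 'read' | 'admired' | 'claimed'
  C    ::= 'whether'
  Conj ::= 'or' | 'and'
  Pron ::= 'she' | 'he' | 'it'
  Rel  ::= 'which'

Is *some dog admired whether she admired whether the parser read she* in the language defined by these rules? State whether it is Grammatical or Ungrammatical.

[S [NP [Det some] [N dog]] [VP [V admired] [CP [C whether] [S [NP [Pron she]] [VP [V admired] [CP [C whether] [S [NP [Det the] [N parser]] [VP [V read] [NP [Pron she]]]]]]]]]]
Each bracket corresponds to one application of a listed rule, so the string is derivable from S.

Grammatical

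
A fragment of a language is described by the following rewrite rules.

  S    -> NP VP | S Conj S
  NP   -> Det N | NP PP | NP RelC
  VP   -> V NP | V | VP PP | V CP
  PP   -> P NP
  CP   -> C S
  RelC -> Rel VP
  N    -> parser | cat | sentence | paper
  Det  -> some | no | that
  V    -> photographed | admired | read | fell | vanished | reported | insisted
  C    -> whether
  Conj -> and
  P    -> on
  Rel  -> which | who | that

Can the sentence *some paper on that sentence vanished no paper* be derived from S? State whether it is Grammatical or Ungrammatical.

S
  NP
    NP
      Det: some
      N: paper
    PP
      P: on
      NP
        Det: that
        N: sentence
  VP
    V: vanished
    NP
      Det: no
      N: paper
Every word is introduced by a lexical rule and the phrasal rules combine the resulting categories into a single S.

Grammatical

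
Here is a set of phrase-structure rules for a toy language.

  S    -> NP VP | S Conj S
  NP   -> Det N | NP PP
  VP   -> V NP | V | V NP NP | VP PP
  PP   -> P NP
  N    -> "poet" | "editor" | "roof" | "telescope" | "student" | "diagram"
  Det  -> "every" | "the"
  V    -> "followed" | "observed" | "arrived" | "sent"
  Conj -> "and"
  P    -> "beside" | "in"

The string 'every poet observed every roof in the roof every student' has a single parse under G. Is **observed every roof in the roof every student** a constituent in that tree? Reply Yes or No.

[S [NP [Det every] [N poet]] [VP [V observed] [NP [NP [Det every] [N roof]] [PP [P in] [NP [Det the] [N roof]]]] [NP [Det every] [N student]]]]
The words 'observed every roof in the roof every student' are exhaustively dominated by a single VP node (built by VP → V NP NP), so they form a constituent.

Yes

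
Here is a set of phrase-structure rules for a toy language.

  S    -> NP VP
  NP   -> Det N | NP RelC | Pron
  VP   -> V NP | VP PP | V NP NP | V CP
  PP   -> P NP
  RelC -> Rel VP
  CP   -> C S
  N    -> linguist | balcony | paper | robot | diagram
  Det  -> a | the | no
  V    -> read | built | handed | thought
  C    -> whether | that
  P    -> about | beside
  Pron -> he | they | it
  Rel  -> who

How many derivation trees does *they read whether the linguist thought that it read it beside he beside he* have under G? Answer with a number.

Two of the 6 distinct bracketings:
[S [NP [Pron they]] [VP [VP [VP [V read] [CP [C whether] [S [NP [Det the] [N linguist]] [VP [V thought] [CP [C that] [S [NP [Pron it]] [VP [V read] [NP [Pron it]]]]]]]]] [PP [P beside] [NP [Pron he]]]] [PP [P beside] [NP [Pron he]]]]]
[S [NP [Pron they]] [VP [VP [V read] [CP [C whether] [S [NP [Det the] [N linguist]] [VP [VP [V thought] [CP [C that] [S [NP [Pron it]] [VP [V read] [NP [Pron it]]]]]] [PP [P beside] [NP [Pron he]]]]]]] [PP [P beside] [NP [Pron he]]]]]
The trees differ in how a recursive rule is bracketed over the same span.

6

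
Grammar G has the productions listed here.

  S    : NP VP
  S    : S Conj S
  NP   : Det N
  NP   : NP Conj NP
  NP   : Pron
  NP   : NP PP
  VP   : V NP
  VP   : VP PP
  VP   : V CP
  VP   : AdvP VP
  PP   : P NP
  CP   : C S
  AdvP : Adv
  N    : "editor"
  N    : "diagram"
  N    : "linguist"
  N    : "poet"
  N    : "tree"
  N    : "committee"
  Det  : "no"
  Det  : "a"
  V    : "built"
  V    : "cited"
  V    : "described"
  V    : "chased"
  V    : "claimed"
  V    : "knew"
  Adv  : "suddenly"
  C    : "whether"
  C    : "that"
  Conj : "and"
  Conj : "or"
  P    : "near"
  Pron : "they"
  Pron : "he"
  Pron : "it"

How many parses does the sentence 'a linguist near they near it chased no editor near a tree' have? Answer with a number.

4

Two of the 4 distinct bracketings:
[S [NP [NP [Det a] [N linguist]] [PP [P near] [NP [NP [Pron they]] [PP [P near] [NP [Pron it]]]]]] [VP [V chased] [NP [NP [Det no] [N editor]] [PP [P near] [NP [Det a] [N tree]]]]]]
[S [NP [NP [Det a] [N linguist]] [PP [P near] [NP [NP [Pron they]] [PP [P near] [NP [Pron it]]]]]] [VP [VP [V chased] [NP [Det no] [N editor]]] [PP [P near] [NP [Det a] [N tree]]]]]
The difference turns on whether VP → VP PP is used at the relevant span, versus an alternative expansion of VP.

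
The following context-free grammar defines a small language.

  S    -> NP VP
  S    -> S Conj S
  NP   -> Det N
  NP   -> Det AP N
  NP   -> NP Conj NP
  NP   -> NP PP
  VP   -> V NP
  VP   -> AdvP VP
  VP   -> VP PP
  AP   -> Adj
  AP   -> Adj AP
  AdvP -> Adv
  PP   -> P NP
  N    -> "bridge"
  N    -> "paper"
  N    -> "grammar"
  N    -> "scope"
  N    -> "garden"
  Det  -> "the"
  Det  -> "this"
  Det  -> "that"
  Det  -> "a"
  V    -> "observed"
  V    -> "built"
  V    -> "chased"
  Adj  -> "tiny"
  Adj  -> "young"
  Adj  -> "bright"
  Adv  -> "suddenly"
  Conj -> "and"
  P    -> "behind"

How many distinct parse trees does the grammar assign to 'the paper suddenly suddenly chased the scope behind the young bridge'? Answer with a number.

4

Two of the 4 distinct bracketings:
[S [NP [Det the] [N paper]] [VP [AdvP [Adv suddenly]] [VP [AdvP [Adv suddenly]] [VP [V chased] [NP [NP [Det the] [N scope]] [PP [P behind] [NP [Det the] [AP [Adj young]] [N bridge]]]]]]]]
[S [NP [Det the] [N paper]] [VP [AdvP [Adv suddenly]] [VP [AdvP [Adv suddenly]] [VP [VP [V chased] [NP [Det the] [N scope]]] [PP [P behind] [NP [Det the] [AP [Adj young]] [N bridge]]]]]]]
The difference turns on whether NP → NP PP is used at the relevant span, versus an alternative expansion of NP.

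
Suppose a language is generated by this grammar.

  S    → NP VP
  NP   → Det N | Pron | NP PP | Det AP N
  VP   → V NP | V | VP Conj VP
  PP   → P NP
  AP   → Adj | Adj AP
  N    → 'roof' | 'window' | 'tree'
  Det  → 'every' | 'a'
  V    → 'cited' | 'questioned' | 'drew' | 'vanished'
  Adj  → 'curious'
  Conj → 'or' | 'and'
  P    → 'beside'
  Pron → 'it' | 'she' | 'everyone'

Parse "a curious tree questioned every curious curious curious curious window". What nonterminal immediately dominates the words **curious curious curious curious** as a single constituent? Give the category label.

AP

S
  NP
    Det: a
    AP
      Adj: curious
    N: tree
  VP
    V: questioned
    NP
      Det: every
      AP
        Adj: curious
        AP
          Adj: curious
          AP
            Adj: curious
            AP
              Adj: curious
      N: window
The span 'curious curious curious curious' is the AP node built by AP → Adj AP.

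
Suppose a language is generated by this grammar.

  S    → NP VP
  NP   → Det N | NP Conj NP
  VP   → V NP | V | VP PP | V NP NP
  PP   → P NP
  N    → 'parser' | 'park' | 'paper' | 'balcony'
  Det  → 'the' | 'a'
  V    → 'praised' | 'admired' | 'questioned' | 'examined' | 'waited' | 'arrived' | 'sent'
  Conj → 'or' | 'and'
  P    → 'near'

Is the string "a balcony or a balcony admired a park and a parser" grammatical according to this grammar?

Grammatical

[S [NP [NP [Det a] [N balcony]] [Conj or] [NP [Det a] [N balcony]]] [VP [V admired] [NP [NP [Det a] [N park]] [Conj and] [NP [Det a] [N parser]]]]]
Each bracket corresponds to one application of a listed rule, so the string is derivable from S.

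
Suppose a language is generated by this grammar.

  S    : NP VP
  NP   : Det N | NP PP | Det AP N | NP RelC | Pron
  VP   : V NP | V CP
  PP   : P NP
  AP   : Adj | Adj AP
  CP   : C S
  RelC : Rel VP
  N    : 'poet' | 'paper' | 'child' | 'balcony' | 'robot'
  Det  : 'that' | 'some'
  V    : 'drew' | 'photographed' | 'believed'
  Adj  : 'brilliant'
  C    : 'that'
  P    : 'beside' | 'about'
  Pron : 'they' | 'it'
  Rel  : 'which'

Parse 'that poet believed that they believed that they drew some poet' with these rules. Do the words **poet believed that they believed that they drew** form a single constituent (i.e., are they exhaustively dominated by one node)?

No

[S [NP [Det that] [N poet]] [VP [V believed] [CP [C that] [S [NP [Pron they]] [VP [V believed] [CP [C that] [S [NP [Pron they]] [VP [V drew] [NP [Det some] [N poet]]]]]]]]]]
The smallest constituent containing 'poet believed that they believed that they drew' is the S spanning 'that poet believed that they believed that they drew some poet'; no single node in the tree dominates exactly the given words.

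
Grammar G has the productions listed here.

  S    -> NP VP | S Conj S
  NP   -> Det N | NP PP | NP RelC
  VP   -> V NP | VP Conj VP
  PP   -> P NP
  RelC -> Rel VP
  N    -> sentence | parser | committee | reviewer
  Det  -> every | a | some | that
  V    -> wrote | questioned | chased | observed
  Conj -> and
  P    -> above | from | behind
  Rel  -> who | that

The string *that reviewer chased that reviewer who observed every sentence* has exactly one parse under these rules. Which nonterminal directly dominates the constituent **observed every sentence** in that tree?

RelC

S
  NP
    Det: that
    N: reviewer
  VP
    V: chased
    NP
      NP
        Det: that
        N: reviewer
      RelC
        Rel: who
        VP
          V: observed
          NP
            Det: every
            N: sentence
The span 'observed every sentence' is the VP node built by VP → V NP.
Its mother is the RelC built by RelC → Rel VP.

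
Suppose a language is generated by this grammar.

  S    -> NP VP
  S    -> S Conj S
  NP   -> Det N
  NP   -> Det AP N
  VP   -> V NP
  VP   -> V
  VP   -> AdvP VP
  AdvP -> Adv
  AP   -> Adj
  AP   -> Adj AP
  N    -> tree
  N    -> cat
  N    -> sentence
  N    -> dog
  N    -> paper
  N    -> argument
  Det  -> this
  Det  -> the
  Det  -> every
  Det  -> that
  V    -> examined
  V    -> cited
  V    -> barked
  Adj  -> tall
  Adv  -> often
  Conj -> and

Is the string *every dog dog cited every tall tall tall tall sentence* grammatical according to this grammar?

An N word can never sit immediately before an N word in any string this grammar generates, so the substring 'dog dog' rules out a derivation.

Ungrammatical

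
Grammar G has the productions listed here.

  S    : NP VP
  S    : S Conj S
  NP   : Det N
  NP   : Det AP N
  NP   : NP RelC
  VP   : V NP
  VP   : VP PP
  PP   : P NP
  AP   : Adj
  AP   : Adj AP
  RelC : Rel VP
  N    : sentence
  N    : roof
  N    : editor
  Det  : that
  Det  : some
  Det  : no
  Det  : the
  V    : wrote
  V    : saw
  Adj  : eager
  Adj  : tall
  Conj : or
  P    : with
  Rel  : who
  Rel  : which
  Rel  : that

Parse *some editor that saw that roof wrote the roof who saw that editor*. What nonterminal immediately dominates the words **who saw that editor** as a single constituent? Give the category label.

RelC

S
  NP
    NP
      Det: some
      N: editor
    RelC
      Rel: that
      VP
        V: saw
        NP
          Det: that
          N: roof
  VP
    V: wrote
    NP
      NP
        Det: the
        N: roof
      RelC
        Rel: who
        VP
          V: saw
          NP
            Det: that
            N: editor
The span 'who saw that editor' is the RelC node built by RelC → Rel VP.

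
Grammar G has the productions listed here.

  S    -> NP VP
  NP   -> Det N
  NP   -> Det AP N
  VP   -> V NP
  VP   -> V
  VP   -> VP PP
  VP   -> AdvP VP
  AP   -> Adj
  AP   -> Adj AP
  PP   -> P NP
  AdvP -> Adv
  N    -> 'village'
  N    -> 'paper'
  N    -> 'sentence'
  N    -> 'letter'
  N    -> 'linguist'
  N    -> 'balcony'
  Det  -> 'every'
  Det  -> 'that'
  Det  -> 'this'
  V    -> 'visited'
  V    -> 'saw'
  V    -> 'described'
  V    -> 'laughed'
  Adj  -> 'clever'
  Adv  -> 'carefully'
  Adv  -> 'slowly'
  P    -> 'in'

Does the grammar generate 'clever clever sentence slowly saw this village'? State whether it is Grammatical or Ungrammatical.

Ungrammatical

For S → NP VP, no prefix of the string parses as an NP.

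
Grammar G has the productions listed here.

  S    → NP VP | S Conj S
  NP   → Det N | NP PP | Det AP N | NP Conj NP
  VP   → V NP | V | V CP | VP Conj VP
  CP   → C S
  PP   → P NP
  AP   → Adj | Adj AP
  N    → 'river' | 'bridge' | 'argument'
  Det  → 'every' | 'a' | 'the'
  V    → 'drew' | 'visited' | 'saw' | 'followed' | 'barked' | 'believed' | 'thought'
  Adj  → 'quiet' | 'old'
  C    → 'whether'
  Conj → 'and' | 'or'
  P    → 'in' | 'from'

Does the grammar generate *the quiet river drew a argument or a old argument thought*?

Grammatical

[S [S [NP [Det the] [AP [Adj quiet]] [N river]] [VP [V drew] [NP [Det a] [N argument]]]] [Conj or] [S [NP [Det a] [AP [Adj old]] [N argument]] [VP [V thought]]]]
Each bracket corresponds to one application of a listed rule, so the string is derivable from S.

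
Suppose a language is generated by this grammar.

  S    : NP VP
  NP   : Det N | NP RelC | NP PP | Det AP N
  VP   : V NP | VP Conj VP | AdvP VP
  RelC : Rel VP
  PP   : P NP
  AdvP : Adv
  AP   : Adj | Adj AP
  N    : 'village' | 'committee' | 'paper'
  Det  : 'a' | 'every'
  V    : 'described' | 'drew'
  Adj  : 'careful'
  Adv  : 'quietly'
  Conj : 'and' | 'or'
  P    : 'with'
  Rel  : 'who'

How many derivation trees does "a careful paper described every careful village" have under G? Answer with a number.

[S [NP [Det a] [AP [Adj careful]] [N paper]] [VP [V described] [NP [Det every] [AP [Adj careful]] [N village]]]]
No rule offers an alternative attachment or grouping for any span, so this is the only derivation.

1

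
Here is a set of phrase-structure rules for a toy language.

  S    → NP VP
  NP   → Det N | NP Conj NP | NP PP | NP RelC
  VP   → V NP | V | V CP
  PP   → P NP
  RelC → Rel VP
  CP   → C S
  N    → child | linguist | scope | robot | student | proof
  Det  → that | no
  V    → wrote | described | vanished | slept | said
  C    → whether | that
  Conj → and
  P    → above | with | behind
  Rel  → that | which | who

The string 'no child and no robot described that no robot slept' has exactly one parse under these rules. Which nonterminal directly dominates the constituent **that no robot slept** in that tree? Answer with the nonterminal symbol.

VP

[S [NP [NP [Det no] [N child]] [Conj and] [NP [Det no] [N robot]]] [VP [V described] [CP [C that] [S [NP [Det no] [N robot]] [VP [V slept]]]]]]
The span 'that no robot slept' is the CP node built by CP → C S.
Its mother is the VP built by VP → V CP.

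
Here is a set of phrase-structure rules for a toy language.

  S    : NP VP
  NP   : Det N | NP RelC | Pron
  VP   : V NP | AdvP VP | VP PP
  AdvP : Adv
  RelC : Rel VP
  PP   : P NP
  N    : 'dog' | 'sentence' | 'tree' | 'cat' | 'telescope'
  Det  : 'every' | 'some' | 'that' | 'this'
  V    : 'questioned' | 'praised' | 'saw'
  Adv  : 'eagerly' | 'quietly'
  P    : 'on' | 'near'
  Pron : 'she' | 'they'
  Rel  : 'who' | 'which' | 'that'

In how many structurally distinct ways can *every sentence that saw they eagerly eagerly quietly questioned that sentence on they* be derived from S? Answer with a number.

Two of the 4 distinct bracketings:
[S [NP [NP [Det every] [N sentence]] [RelC [Rel that] [VP [V saw] [NP [Pron they]]]]] [VP [AdvP [Adv eagerly]] [VP [AdvP [Adv eagerly]] [VP [AdvP [Adv quietly]] [VP [VP [V questioned] [NP [Det that] [N sentence]]] [PP [P on] [NP [Pron they]]]]]]]]
[S [NP [NP [Det every] [N sentence]] [RelC [Rel that] [VP [V saw] [NP [Pron they]]]]] [VP [AdvP [Adv eagerly]] [VP [AdvP [Adv eagerly]] [VP [VP [AdvP [Adv quietly]] [VP [V questioned] [NP [Det that] [N sentence]]]] [PP [P on] [NP [Pron they]]]]]]]
The trees differ in how a recursive rule is bracketed over the same span.

4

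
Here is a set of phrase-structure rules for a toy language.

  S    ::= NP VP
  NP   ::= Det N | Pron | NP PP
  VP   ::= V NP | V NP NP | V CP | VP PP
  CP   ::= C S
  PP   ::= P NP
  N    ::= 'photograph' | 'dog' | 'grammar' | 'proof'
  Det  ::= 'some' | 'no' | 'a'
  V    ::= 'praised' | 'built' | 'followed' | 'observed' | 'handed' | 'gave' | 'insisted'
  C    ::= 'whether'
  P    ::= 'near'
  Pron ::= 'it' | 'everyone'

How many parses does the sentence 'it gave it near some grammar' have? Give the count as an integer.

The two bracketings:
[S [NP [Pron it]] [VP [V gave] [NP [NP [Pron it]] [PP [P near] [NP [Det some] [N grammar]]]]]]
[S [NP [Pron it]] [VP [VP [V gave] [NP [Pron it]]] [PP [P near] [NP [Det some] [N grammar]]]]]
The difference turns on whether NP → NP PP is used at the relevant span, versus an alternative expansion of NP.

2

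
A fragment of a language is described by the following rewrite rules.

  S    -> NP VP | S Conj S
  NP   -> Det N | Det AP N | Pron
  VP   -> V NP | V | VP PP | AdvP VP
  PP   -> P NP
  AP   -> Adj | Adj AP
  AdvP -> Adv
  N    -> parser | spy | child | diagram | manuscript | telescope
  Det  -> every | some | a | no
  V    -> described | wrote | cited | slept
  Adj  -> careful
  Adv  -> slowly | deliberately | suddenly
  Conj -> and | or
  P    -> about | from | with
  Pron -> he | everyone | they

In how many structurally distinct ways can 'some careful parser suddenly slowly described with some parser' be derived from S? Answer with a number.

Two of the 3 distinct bracketings:
[S [NP [Det some] [AP [Adj careful]] [N parser]] [VP [VP [AdvP [Adv suddenly]] [VP [AdvP [Adv slowly]] [VP [V described]]]] [PP [P with] [NP [Det some] [N parser]]]]]
[S [NP [Det some] [AP [Adj careful]] [N parser]] [VP [AdvP [Adv suddenly]] [VP [VP [AdvP [Adv slowly]] [VP [V described]]] [PP [P with] [NP [Det some] [N parser]]]]]]
The trees differ in how a recursive rule is bracketed over the same span.

3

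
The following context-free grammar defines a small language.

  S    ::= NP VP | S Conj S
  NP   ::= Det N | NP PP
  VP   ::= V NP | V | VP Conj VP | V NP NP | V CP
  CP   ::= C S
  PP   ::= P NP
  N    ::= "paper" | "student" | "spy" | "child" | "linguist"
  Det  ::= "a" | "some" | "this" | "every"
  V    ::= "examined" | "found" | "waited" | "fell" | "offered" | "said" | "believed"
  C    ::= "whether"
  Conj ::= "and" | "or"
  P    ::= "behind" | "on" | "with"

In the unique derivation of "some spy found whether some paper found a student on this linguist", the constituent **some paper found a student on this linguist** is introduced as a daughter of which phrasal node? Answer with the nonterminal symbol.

CP

[S [NP [Det some] [N spy]] [VP [V found] [CP [C whether] [S [NP [Det some] [N paper]] [VP [V found] [NP [NP [Det a] [N student]] [PP [P on] [NP [Det this] [N linguist]]]]]]]]]
The span 'some paper found a student on this linguist' is the S node built by S → NP VP.
Its mother is the CP built by CP → C S.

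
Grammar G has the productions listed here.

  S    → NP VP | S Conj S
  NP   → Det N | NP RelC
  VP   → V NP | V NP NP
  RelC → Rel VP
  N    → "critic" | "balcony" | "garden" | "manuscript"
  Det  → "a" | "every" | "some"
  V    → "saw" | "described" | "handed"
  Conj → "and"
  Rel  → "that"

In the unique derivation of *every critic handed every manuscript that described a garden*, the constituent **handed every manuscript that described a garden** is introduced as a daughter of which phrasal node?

S

[S [NP [Det every] [N critic]] [VP [V handed] [NP [NP [Det every] [N manuscript]] [RelC [Rel that] [VP [V described] [NP [Det a] [N garden]]]]]]]
The span 'handed every manuscript that described a garden' is the VP node built by VP → V NP.
Its mother is the S built by S → NP VP.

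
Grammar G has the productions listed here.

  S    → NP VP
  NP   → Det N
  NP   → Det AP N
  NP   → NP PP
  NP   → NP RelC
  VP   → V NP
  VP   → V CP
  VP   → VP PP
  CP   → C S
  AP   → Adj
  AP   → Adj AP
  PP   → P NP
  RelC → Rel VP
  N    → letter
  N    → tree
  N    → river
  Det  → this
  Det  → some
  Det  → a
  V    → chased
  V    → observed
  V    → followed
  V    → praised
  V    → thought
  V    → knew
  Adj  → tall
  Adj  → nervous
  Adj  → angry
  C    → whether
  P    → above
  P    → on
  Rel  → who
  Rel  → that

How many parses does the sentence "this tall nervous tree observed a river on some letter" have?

2

The two bracketings:
[S [NP [Det this] [AP [Adj tall] [AP [Adj nervous]]] [N tree]] [VP [V observed] [NP [NP [Det a] [N river]] [PP [P on] [NP [Det some] [N letter]]]]]]
[S [NP [Det this] [AP [Adj tall] [AP [Adj nervous]]] [N tree]] [VP [VP [V observed] [NP [Det a] [N river]]] [PP [P on] [NP [Det some] [N letter]]]]]
The difference turns on whether NP → NP PP is used at the relevant span, versus an alternative expansion of NP.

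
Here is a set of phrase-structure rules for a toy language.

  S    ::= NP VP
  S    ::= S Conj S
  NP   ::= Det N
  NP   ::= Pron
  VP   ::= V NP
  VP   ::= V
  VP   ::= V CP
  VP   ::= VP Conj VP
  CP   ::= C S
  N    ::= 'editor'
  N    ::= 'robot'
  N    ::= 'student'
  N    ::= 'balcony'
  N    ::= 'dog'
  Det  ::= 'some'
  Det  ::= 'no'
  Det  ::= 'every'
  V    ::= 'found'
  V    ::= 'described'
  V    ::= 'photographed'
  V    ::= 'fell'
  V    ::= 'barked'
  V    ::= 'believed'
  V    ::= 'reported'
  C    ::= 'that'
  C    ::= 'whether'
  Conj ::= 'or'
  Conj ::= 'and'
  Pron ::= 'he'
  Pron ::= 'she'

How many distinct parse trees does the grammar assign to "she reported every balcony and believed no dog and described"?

2

The two bracketings:
[S [NP [Pron she]] [VP [VP [V reported] [NP [Det every] [N balcony]]] [Conj and] [VP [VP [V believed] [NP [Det no] [N dog]]] [Conj and] [VP [V described]]]]]
[S [NP [Pron she]] [VP [VP [VP [V reported] [NP [Det every] [N balcony]]] [Conj and] [VP [V believed] [NP [Det no] [N dog]]]] [Conj and] [VP [V described]]]]
The trees differ in how a recursive rule is bracketed over the same span.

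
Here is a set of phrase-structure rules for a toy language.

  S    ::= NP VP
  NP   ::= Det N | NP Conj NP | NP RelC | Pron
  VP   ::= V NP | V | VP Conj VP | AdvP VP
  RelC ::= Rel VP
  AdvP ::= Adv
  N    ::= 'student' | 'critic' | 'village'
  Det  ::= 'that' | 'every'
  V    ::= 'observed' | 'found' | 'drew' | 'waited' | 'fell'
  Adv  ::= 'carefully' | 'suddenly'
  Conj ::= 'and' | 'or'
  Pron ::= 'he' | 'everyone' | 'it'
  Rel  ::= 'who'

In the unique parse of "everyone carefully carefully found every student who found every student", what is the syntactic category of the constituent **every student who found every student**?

NP

[S [NP [Pron everyone]] [VP [AdvP [Adv carefully]] [VP [AdvP [Adv carefully]] [VP [V found] [NP [NP [Det every] [N student]] [RelC [Rel who] [VP [V found] [NP [Det every] [N student]]]]]]]]]
The span 'every student who found every student' is the NP node built by NP → NP RelC.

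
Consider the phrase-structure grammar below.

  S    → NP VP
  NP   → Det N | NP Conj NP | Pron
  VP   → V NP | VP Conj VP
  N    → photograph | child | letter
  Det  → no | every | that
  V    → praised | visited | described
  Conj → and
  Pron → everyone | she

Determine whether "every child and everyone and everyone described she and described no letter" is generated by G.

S
  NP
    NP
      Det: every
      N: child
    Conj: and
    NP
      NP
        Pron: everyone
      Conj: and
      NP
        Pron: everyone
  VP
    VP
      V: described
      NP
        Pron: she
    Conj: and
    VP
      V: described
      NP
        Det: no
        N: letter
The bracketing above is licensed at every node by one of the given productions, with S at the root.

Grammatical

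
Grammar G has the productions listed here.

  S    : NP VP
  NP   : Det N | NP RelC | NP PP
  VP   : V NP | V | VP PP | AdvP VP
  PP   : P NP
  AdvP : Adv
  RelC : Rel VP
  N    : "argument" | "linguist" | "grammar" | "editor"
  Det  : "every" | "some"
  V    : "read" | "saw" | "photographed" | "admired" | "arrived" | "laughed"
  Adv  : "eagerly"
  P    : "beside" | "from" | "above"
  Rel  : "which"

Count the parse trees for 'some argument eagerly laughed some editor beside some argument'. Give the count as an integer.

Two of the 3 distinct bracketings:
[S [NP [Det some] [N argument]] [VP [VP [AdvP [Adv eagerly]] [VP [V laughed] [NP [Det some] [N editor]]]] [PP [P beside] [NP [Det some] [N argument]]]]]
[S [NP [Det some] [N argument]] [VP [AdvP [Adv eagerly]] [VP [V laughed] [NP [NP [Det some] [N editor]] [PP [P beside] [NP [Det some] [N argument]]]]]]]
The difference turns on whether NP → NP PP is used at the relevant span, versus an alternative expansion of NP.

3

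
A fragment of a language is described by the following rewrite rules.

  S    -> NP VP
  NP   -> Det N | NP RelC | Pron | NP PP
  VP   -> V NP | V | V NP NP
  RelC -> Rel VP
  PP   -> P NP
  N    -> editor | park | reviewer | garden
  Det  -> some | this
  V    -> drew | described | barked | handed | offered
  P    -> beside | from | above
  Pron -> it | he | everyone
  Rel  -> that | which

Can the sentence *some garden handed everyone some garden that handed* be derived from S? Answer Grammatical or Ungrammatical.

S
  NP
    Det: some
    N: garden
  VP
    V: handed
    NP
      Pron: everyone
    NP
      NP
        Det: some
        N: garden
      RelC
        Rel: that
        VP
          V: handed
Each bracket corresponds to one application of a listed rule, so the string is derivable from S.

Grammatical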